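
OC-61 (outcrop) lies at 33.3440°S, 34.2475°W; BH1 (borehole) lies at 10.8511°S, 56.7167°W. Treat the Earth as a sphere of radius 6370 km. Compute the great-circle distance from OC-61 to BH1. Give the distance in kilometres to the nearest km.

3391 km

Δφ = 22.4929°,  Δλ = -22.4692°
a = sin²(Δφ/2) + cos φ₁ cos φ₂ sin²(Δλ/2) = 0.069179
c = 2·arcsin(√a) = 0.532299 rad = 30.4985°
d = R·c = 6370 × 0.532299 = 3390.7 km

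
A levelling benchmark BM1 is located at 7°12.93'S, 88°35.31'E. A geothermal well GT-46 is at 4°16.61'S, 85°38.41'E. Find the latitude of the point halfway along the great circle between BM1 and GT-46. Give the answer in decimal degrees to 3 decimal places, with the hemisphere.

5.748°S

BM1: φ = -7.21550°, λ = +88.58850°
GT-46: φ = -4.27683°, λ = +85.64017°
Bx = cos φ₂ cos Δλ = 0.995895,  By = cos φ₂ sin Δλ = -0.051292
φₘ = atan2(sin φ₁ + sin φ₂, √((cos φ₁ + Bx)² + By²)) = -5.74806°
λₘ = λ₁ + atan2(By, cos φ₁ + Bx) = 87.11053°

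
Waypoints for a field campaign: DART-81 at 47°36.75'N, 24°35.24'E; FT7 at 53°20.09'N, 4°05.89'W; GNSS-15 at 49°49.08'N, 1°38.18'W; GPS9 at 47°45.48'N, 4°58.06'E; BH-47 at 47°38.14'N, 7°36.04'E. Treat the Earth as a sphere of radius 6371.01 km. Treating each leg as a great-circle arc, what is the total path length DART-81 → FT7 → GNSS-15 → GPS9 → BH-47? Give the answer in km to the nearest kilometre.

DART-81: φ = +47.61250°, λ = +24.58733°
FT7: φ = +53.33483°, λ = -4.09817°
GNSS-15: φ = +49.81800°, λ = -1.63633°
GPS9: φ = +47.75800°, λ = +4.96767°
BH-47: φ = +47.63567°, λ = +7.60067°
DART-81→FT7: c = 0.331331 rad, d = 2110.91 km
FT7→GNSS-15: c = 0.066927 rad, d = 426.39 km
GNSS-15→GPS9: c = 0.083981 rad, d = 535.05 km
GPS9→BH-47: c = 0.031002 rad, d = 197.51 km
Total = 2110.91 + 426.39 + 535.05 + 197.51 = 3269.86 km

3270 km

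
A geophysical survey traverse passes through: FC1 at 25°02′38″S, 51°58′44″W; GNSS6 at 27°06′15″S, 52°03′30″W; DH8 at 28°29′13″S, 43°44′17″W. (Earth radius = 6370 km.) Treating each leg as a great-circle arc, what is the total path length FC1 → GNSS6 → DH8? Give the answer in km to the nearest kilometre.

1062 km

FC1: φ = -25.04389°, λ = -51.97889°
GNSS6: φ = -27.10417°, λ = -52.05833°
DH8: φ = -28.48694°, λ = -43.73806°
FC1→GNSS6: c = 0.035980 rad, d = 229.19 km
GNSS6→DH8: c = 0.130678 rad, d = 832.42 km
Total = 229.19 + 832.42 = 1061.62 km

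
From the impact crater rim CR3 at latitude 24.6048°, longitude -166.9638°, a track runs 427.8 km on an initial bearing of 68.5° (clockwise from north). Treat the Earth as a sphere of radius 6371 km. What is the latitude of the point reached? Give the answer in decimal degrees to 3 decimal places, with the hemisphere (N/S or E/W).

25.962°N

δ = d/R = 427.8/6371 = 0.067148 rad
φ₂ = arcsin(sin φ₁ cos δ + cos φ₁ sin δ cos θ)
   = arcsin(0.41636·0.99775 + 0.90920·0.06710·0.36650) = 25.96214°
λ₂ = λ₁ + atan2(sin θ sin δ cos φ₁, cos δ − sin φ₁ sin φ₂) = -162.98221°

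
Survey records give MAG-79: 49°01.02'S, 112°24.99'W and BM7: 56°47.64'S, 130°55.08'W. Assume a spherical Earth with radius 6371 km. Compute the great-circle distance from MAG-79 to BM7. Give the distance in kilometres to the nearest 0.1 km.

1504.7 km

MAG-79: φ = -49.01700°, λ = -112.41650°
BM7: φ = -56.79400°, λ = -130.91800°
Δφ = -7.7770°,  Δλ = -18.5015°
a = sin²(Δφ/2) + cos φ₁ cos φ₂ sin²(Δλ/2) = 0.013881
c = 2·arcsin(√a) = 0.236181 rad = 13.5322°
d = R·c = 6371 × 0.236181 = 1504.7 km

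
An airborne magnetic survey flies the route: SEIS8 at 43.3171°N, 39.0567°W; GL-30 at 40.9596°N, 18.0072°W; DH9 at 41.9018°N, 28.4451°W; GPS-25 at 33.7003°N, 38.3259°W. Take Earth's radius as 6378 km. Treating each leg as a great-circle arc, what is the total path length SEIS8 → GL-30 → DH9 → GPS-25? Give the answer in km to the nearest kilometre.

SEIS8→GL-30: c = 0.274762 rad, d = 1752.43 km
GL-30→DH9: c = 0.137486 rad, d = 876.89 km
DH9→GPS-25: c = 0.197360 rad, d = 1258.76 km
Total = 1752.43 + 876.89 + 1258.76 = 3888.08 km

3888 km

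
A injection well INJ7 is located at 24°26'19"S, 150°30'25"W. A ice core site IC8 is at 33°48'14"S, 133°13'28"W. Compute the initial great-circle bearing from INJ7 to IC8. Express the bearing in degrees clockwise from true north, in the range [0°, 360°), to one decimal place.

125.8°

INJ7: φ = -24.43861°, λ = -150.50694°
IC8: φ = -33.80389°, λ = -133.22444°
Δλ = 17.2825°
y = sin Δλ · cos φ₂ = 0.246860
x = cos φ₁ sin φ₂ − sin φ₁ cos φ₂ cos Δλ = -0.178249
θ = atan2(y, x) = 125.8317° → 125.8317° (mod 360°)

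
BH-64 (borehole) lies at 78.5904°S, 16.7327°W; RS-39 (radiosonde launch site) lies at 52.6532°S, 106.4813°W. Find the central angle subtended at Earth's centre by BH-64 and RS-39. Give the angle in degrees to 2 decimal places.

Δφ = 25.9372°,  Δλ = -89.7486°
a = sin²(Δφ/2) + cos φ₁ cos φ₂ sin²(Δλ/2) = 0.110103
c = 2·arcsin(√a) = 0.676459 rad = 38.7582°

38.76°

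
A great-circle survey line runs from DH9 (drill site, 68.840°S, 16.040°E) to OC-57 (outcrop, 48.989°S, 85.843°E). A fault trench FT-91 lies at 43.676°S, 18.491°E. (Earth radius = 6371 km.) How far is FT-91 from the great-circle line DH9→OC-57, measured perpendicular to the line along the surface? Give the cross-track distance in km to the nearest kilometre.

δ₁₃ = central angle DH9→FT-91 = 0.439756 rad  (haversine)
θ₁₃ = bearing DH9→FT-91 = 4.166°,  θ₁₂ = bearing DH9→OC-57 = 95.666°
dₓₜ = R·arcsin(sin δ₁₃ · sin(θ₁₃ − θ₁₂)) = 6371·arcsin(0.42572·sin(-91.500°)) = -2800.658 km
|dₓₜ| = 2800.658 km

2801 km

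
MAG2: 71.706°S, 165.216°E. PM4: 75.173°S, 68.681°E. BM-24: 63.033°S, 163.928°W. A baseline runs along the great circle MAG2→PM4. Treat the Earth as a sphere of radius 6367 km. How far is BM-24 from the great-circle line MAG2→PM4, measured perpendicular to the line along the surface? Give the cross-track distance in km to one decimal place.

δ₁₃ = central angle MAG2→BM-24 = 0.251992 rad  (haversine)
θ₁₃ = bearing MAG2→BM-24 = 68.877°,  θ₁₂ = bearing MAG2→PM4 = 217.520°
dₓₜ = R·arcsin(sin δ₁₃ · sin(θ₁₃ − θ₁₂)) = 6367·arcsin(0.24933·sin(-148.643°)) = -828.426 km
|dₓₜ| = 828.426 km

828.4 km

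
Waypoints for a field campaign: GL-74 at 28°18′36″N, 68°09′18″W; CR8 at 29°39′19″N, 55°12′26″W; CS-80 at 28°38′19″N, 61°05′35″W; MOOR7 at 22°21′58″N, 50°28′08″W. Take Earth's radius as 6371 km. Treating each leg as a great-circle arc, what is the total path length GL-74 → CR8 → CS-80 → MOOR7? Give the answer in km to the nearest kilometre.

3123 km

GL-74: φ = +28.31000°, λ = -68.15500°
CR8: φ = +29.65528°, λ = -55.20722°
CS-80: φ = +28.63861°, λ = -61.09306°
MOOR7: φ = +22.36611°, λ = -50.46889°
GL-74→CR8: c = 0.198963 rad, d = 1267.60 km
CR8→CS-80: c = 0.091446 rad, d = 582.60 km
CS-80→MOOR7: c = 0.199831 rad, d = 1273.12 km
Total = 1267.60 + 582.60 + 1273.12 = 3123.32 km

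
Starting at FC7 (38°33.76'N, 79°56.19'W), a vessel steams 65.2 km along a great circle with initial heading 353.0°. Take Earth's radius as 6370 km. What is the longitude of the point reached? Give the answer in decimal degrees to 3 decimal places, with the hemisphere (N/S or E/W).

FC7: φ = +38.56267°, λ = -79.93650°
δ = d/R = 65.2/6370 = 0.010235 rad
φ₂ = arcsin(sin φ₁ cos δ + cos φ₁ sin δ cos θ)
   = arcsin(0.62337·0.99995 + 0.78193·0.01024·0.99255) = 39.14471°
λ₂ = λ₁ + atan2(sin θ sin δ cos φ₁, cos δ − sin φ₁ sin φ₂) = -80.02865°

80.029°W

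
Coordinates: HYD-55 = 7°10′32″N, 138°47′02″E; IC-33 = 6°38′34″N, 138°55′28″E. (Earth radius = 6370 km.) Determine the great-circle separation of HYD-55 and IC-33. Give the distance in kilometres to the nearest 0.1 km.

61.2 km

HYD-55: φ = +7.17556°, λ = +138.78389°
IC-33: φ = +6.64278°, λ = +138.92444°
Δφ = -0.5328°,  Δλ = 0.1406°
a = sin²(Δφ/2) + cos φ₁ cos φ₂ sin²(Δλ/2) = 0.000023
c = 2·arcsin(√a) = 0.009612 rad = 0.5507°
d = R·c = 6370 × 0.009612 = 61.2 km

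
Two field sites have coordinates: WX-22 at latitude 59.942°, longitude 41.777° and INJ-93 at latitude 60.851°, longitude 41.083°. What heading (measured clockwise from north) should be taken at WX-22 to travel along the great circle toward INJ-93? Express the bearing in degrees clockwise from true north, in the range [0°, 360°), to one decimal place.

Δλ = -0.6940°
y = sin Δλ · cos φ₂ = -0.005900
x = cos φ₁ sin φ₂ − sin φ₁ cos φ₂ cos Δλ = 0.015895
θ = atan2(y, x) = -20.3629° → 339.6371° (mod 360°)

339.6°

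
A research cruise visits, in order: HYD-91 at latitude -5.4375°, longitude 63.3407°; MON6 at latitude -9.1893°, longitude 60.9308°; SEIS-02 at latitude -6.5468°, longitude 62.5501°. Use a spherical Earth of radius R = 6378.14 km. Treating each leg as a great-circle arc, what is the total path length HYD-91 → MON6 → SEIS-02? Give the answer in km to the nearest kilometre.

HYD-91→MON6: c = 0.077637 rad, d = 495.18 km
MON6→SEIS-02: c = 0.053951 rad, d = 344.11 km
Total = 495.18 + 344.11 = 839.29 km

839 km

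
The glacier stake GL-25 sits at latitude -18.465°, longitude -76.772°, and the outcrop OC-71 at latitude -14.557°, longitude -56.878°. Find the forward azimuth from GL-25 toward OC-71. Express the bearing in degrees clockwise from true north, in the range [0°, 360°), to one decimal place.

81.4°

Δλ = 19.8940°
y = sin Δλ · cos φ₂ = 0.329357
x = cos φ₁ sin φ₂ − sin φ₁ cos φ₂ cos Δλ = 0.049860
θ = atan2(y, x) = 81.3915° → 81.3915° (mod 360°)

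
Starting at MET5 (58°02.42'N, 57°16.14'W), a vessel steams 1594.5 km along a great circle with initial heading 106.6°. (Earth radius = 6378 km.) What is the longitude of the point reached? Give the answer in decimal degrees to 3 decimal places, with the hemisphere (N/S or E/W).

MET5: φ = +58.04033°, λ = -57.26900°
δ = d/R = 1594.5/6378 = 0.250000 rad
φ₂ = arcsin(sin φ₁ cos δ + cos φ₁ sin δ cos θ)
   = arcsin(0.84842·0.96891 + 0.52932·0.24740·-0.28569) = 51.68673°
λ₂ = λ₁ + atan2(sin θ sin δ cos φ₁, cos δ − sin φ₁ sin φ₂) = -34.78459°

34.785°W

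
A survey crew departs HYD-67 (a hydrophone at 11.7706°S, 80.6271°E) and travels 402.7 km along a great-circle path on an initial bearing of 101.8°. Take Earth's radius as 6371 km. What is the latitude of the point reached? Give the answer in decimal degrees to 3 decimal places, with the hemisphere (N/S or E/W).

12.488°S

δ = d/R = 402.7/6371 = 0.063208 rad
φ₂ = arcsin(sin φ₁ cos δ + cos φ₁ sin δ cos θ)
   = arcsin(-0.20399·0.99800 + 0.97897·0.06317·-0.20450) = -12.48782°
λ₂ = λ₁ + atan2(sin θ sin δ cos φ₁, cos δ − sin φ₁ sin φ₂) = 84.25805°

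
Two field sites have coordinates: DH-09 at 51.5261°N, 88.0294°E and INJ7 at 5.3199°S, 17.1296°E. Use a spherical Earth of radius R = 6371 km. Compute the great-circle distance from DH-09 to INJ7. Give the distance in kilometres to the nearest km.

9176 km

Δφ = -56.8460°,  Δλ = -70.8998°
a = sin²(Δφ/2) + cos φ₁ cos φ₂ sin²(Δλ/2) = 0.434940
c = 2·arcsin(√a) = 1.440307 rad = 82.5235°
d = R·c = 6371 × 1.440307 = 9176.2 km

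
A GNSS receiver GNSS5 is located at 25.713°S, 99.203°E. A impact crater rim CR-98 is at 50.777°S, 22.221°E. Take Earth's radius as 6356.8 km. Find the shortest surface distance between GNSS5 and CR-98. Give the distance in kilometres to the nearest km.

Δφ = -25.0640°,  Δλ = -76.9820°
a = sin²(Δφ/2) + cos φ₁ cos φ₂ sin²(Δλ/2) = 0.267778
c = 2·arcsin(√a) = 1.087789 rad = 62.3257°
d = R·c = 6356.8 × 1.087789 = 6914.9 km

6915 km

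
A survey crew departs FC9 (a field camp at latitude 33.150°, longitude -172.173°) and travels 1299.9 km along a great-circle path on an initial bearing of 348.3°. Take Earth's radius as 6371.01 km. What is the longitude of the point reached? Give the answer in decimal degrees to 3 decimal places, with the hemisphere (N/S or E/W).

175.479°W

δ = d/R = 1299.9/6371.01 = 0.204034 rad
φ₂ = arcsin(sin φ₁ cos δ + cos φ₁ sin δ cos θ)
   = arcsin(0.54683·0.97926 + 0.83724·0.20262·0.97922) = 44.55615°
λ₂ = λ₁ + atan2(sin θ sin δ cos φ₁, cos δ − sin φ₁ sin φ₂) = -175.47871°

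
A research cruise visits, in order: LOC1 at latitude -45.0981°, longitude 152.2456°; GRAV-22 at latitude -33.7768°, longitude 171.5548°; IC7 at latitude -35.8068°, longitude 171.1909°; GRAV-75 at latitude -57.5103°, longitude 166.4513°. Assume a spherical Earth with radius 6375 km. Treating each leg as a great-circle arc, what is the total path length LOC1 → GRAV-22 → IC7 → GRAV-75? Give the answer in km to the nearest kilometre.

LOC1→GRAV-22: c = 0.325359 rad, d = 2074.16 km
GRAV-22→IC7: c = 0.035812 rad, d = 228.30 km
IC7→GRAV-75: c = 0.382805 rad, d = 2440.38 km
Total = 2074.16 + 228.30 + 2440.38 = 4742.85 km

4743 km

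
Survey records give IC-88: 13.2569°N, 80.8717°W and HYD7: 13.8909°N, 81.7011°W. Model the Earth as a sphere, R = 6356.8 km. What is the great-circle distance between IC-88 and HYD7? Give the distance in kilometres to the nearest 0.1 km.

113.8 km

Δφ = 0.6340°,  Δλ = -0.8294°
a = sin²(Δφ/2) + cos φ₁ cos φ₂ sin²(Δλ/2) = 0.000080
c = 2·arcsin(√a) = 0.017901 rad = 1.0257°
d = R·c = 6356.8 × 0.017901 = 113.8 km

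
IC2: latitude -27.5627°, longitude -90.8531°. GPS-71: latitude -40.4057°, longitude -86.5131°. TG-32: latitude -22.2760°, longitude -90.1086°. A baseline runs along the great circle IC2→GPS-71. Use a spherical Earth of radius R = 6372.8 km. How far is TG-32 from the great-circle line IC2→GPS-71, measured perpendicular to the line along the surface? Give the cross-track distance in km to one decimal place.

220.9 km

δ₁₃ = central angle IC2→TG-32 = 0.093019 rad  (haversine)
θ₁₃ = bearing IC2→TG-32 = 7.438°,  θ₁₂ = bearing IC2→GPS-71 = 165.529°
dₓₜ = R·arcsin(sin δ₁₃ · sin(θ₁₃ − θ₁₂)) = 6372.8·arcsin(0.09288·sin(-158.092°)) = -220.909 km
|dₓₜ| = 220.909 km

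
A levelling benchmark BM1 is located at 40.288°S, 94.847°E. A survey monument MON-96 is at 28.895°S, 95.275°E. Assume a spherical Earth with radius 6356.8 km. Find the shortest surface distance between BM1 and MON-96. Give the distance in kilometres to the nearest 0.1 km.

1264.6 km

Δφ = 11.3930°,  Δλ = 0.4280°
a = sin²(Δφ/2) + cos φ₁ cos φ₂ sin²(Δλ/2) = 0.009862
c = 2·arcsin(√a) = 0.198940 rad = 11.3984°
d = R·c = 6356.8 × 0.198940 = 1264.6 km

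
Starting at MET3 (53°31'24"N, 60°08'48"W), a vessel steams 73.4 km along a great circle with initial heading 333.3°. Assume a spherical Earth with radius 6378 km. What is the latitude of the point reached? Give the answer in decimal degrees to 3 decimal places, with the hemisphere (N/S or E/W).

MET3: φ = +53.52333°, λ = -60.14667°
δ = d/R = 73.4/6378 = 0.011508 rad
φ₂ = arcsin(sin φ₁ cos δ + cos φ₁ sin δ cos θ)
   = arcsin(0.80410·0.99993 + 0.59450·0.01151·0.89337) = 54.11135°
λ₂ = λ₁ + atan2(sin θ sin δ cos φ₁, cos δ − sin φ₁ sin φ₂) = -60.65206°

54.111°N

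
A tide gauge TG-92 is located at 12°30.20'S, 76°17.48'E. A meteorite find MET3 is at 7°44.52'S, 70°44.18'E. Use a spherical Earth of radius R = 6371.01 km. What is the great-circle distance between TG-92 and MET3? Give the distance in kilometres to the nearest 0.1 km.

806.1 km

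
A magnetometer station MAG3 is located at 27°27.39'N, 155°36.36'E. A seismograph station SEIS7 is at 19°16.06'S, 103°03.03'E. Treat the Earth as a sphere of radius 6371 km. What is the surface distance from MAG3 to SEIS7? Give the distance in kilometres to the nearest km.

MAG3: φ = +27.45650°, λ = +155.60600°
SEIS7: φ = -19.26767°, λ = +103.05050°
Δφ = -46.7242°,  Δλ = -52.5555°
a = sin²(Δφ/2) + cos φ₁ cos φ₂ sin²(Δλ/2) = 0.321428
c = 2·arcsin(√a) = 1.205589 rad = 69.0751°
d = R·c = 6371 × 1.205589 = 7680.8 km

7681 km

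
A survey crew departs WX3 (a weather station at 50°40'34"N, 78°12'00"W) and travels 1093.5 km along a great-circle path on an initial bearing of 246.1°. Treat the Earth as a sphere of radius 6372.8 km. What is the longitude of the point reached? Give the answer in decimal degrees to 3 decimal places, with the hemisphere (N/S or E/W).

91.168°W

WX3: φ = +50.67611°, λ = -78.20000°
δ = d/R = 1093.5/6372.8 = 0.171589 rad
φ₂ = arcsin(sin φ₁ cos δ + cos φ₁ sin δ cos θ)
   = arcsin(0.77358·0.98531 + 0.63370·0.17075·-0.40514) = 45.92074°
λ₂ = λ₁ + atan2(sin θ sin δ cos φ₁, cos δ − sin φ₁ sin φ₂) = -91.16780°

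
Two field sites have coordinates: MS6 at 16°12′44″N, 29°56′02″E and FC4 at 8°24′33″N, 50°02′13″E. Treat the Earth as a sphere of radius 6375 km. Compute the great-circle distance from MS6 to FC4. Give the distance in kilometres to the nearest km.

2349 km

MS6: φ = +16.21222°, λ = +29.93389°
FC4: φ = +8.40917°, λ = +50.03694°
Δφ = -7.8031°,  Δλ = 20.1031°
a = sin²(Δφ/2) + cos φ₁ cos φ₂ sin²(Δλ/2) = 0.033566
c = 2·arcsin(√a) = 0.368502 rad = 21.1136°
d = R·c = 6375 × 0.368502 = 2349.2 km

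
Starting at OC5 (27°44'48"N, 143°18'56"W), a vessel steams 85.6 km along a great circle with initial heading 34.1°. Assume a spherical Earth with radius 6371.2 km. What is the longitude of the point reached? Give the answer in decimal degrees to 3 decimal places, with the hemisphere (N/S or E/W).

OC5: φ = +27.74667°, λ = -143.31556°
δ = d/R = 85.6/6371.2 = 0.013435 rad
φ₂ = arcsin(sin φ₁ cos δ + cos φ₁ sin δ cos θ)
   = arcsin(0.46556·0.99991 + 0.88501·0.01344·0.82806) = 28.38324°
λ₂ = λ₁ + atan2(sin θ sin δ cos φ₁, cos δ − sin φ₁ sin φ₂) = -142.82502°

142.825°W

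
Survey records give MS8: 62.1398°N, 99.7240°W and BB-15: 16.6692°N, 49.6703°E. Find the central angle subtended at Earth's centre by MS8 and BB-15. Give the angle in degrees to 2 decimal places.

Δφ = -45.4706°,  Δλ = 149.3943°
a = sin²(Δφ/2) + cos φ₁ cos φ₂ sin²(Δλ/2) = 0.565857
c = 2·arcsin(√a) = 1.702895 rad = 97.5687°

97.57°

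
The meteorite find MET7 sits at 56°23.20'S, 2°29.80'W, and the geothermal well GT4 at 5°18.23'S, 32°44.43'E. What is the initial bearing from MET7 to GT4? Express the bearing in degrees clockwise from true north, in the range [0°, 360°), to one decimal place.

MET7: φ = -56.38667°, λ = -2.49667°
GT4: φ = -5.30383°, λ = +32.74050°
Δλ = 35.2372°
y = sin Δλ · cos φ₂ = 0.574492
x = cos φ₁ sin φ₂ − sin φ₁ cos φ₂ cos Δλ = 0.626116
θ = atan2(y, x) = 42.5379° → 42.5379° (mod 360°)

42.5°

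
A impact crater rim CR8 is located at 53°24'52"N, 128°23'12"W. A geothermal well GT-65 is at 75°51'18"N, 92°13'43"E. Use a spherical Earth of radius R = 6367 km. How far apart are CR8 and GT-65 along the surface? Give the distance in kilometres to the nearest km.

5343 km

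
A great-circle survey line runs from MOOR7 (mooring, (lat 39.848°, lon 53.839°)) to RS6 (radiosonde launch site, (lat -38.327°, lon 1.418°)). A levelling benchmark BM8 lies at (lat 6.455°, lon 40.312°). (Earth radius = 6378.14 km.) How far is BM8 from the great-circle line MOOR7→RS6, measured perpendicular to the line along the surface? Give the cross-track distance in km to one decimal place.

δ₁₃ = central angle MOOR7→BM8 = 0.620216 rad  (haversine)
θ₁₃ = bearing MOOR7→BM8 = 203.571°,  θ₁₂ = bearing MOOR7→RS6 = 218.462°
dₓₜ = R·arcsin(sin δ₁₃ · sin(θ₁₃ − θ₁₂)) = 6378.14·arcsin(0.58121·sin(-14.891°)) = -956.197 km
|dₓₜ| = 956.197 km

956.2 km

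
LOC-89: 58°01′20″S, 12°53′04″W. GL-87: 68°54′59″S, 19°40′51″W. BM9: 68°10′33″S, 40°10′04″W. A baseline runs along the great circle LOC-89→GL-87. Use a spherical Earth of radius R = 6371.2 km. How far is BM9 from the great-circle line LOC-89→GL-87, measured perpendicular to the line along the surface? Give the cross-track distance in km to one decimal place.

LOC-89: φ = -58.02222°, λ = -12.88444°
GL-87: φ = -68.91639°, λ = -19.68083°
BM9: φ = -68.17583°, λ = -40.16778°
δ₁₃ = central angle LOC-89→BM9 = 0.274961 rad  (haversine)
θ₁₃ = bearing LOC-89→BM9 = 218.877°,  θ₁₂ = bearing LOC-89→GL-87 = 192.556°
dₓₜ = R·arcsin(sin δ₁₃ · sin(θ₁₃ − θ₁₂)) = 6371.2·arcsin(0.27151·sin(26.320°)) = 768.861 km
|dₓₜ| = 768.861 km

768.9 km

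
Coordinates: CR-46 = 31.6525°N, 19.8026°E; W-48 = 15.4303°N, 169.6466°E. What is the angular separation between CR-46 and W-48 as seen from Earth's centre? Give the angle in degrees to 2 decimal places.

Δφ = -16.2222°,  Δλ = 149.8440°
a = sin²(Δφ/2) + cos φ₁ cos φ₂ sin²(Δλ/2) = 0.784943
c = 2·arcsin(√a) = 2.177164 rad = 124.7423°

124.74°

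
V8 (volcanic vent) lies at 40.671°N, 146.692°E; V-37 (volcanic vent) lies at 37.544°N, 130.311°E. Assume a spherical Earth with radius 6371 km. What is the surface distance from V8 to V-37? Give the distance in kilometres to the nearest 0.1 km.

1453.2 km

Δφ = -3.1270°,  Δλ = -16.3810°
a = sin²(Δφ/2) + cos φ₁ cos φ₂ sin²(Δλ/2) = 0.012950
c = 2·arcsin(√a) = 0.228091 rad = 13.0687°
d = R·c = 6371 × 0.228091 = 1453.2 km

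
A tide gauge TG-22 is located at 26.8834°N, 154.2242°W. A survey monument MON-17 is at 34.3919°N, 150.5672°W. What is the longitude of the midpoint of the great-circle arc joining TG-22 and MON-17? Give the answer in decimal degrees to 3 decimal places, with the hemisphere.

Bx = cos φ₂ cos Δλ = 0.823513,  By = cos φ₂ sin Δλ = 0.052634
φₘ = atan2(sin φ₁ + sin φ₂, √((cos φ₁ + Bx)² + By²)) = 30.65043°
λₘ = λ₁ + atan2(By, cos φ₁ + Bx) = -152.46679°

152.467°W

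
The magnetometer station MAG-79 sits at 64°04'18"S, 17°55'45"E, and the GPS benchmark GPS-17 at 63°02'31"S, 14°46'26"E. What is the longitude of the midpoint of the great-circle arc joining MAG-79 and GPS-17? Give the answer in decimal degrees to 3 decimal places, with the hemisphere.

16.323°E

MAG-79: φ = -64.07167°, λ = +17.92917°
GPS-17: φ = -63.04194°, λ = +14.77389°
Bx = cos φ₂ cos Δλ = 0.452651,  By = cos φ₂ sin Δλ = -0.024953
φₘ = atan2(sin φ₁ + sin φ₂, √((cos φ₁ + Bx)² + By²)) = -63.56546°
λₘ = λ₁ + atan2(By, cos φ₁ + Bx) = 16.32302°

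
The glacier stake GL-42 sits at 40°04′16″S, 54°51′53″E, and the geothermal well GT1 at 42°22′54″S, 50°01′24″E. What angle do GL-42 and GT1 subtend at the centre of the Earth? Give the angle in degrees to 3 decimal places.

GL-42: φ = -40.07111°, λ = +54.86472°
GT1: φ = -42.38167°, λ = +50.02333°
Δφ = -2.3106°,  Δλ = -4.8414°
a = sin²(Δφ/2) + cos φ₁ cos φ₂ sin²(Δλ/2) = 0.001415
c = 2·arcsin(√a) = 0.075248 rad = 4.3114°

4.311°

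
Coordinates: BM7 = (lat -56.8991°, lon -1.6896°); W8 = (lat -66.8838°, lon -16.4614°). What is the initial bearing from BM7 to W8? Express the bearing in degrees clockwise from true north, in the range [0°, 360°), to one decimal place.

Δλ = -14.7718°
y = sin Δλ · cos φ₂ = -0.100100
x = cos φ₁ sin φ₂ − sin φ₁ cos φ₂ cos Δλ = -0.184255
θ = atan2(y, x) = -151.4860° → 208.5140° (mod 360°)

208.5°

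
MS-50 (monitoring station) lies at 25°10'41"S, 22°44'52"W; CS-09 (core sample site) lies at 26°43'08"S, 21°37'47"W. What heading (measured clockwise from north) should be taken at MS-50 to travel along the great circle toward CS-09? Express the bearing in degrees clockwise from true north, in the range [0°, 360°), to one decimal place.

147.1°

MS-50: φ = -25.17806°, λ = -22.74778°
CS-09: φ = -26.71889°, λ = -21.62972°
Δλ = 1.1181°
y = sin Δλ · cos φ₂ = 0.017429
x = cos φ₁ sin φ₂ − sin φ₁ cos φ₂ cos Δλ = -0.026962
θ = atan2(y, x) = 147.1199° → 147.1199° (mod 360°)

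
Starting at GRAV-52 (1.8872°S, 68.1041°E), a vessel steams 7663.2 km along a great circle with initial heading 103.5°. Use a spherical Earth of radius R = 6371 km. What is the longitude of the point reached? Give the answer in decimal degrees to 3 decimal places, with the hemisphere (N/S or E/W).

136.880°E

δ = d/R = 7663.2/6371 = 1.202825 rad
φ₂ = arcsin(sin φ₁ cos δ + cos φ₁ sin δ cos θ)
   = arcsin(-0.03293·0.35972 + 0.99946·0.93306·-0.23345) = -13.27038°
λ₂ = λ₁ + atan2(sin θ sin δ cos φ₁, cos δ − sin φ₁ sin φ₂) = 136.87970°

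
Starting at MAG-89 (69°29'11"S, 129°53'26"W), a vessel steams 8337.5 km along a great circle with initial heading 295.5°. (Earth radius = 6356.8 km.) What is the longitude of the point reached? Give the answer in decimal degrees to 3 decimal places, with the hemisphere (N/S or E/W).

MAG-89: φ = -69.48639°, λ = -129.89056°
δ = d/R = 8337.5/6356.8 = 1.311588 rad
φ₂ = arcsin(sin φ₁ cos δ + cos φ₁ sin δ cos θ)
   = arcsin(-0.93659·0.25632 + 0.35043·0.96659·0.43051) = -5.40749°
λ₂ = λ₁ + atan2(sin θ sin δ cos φ₁, cos δ − sin φ₁ sin φ₂) = 168.90635°

168.906°E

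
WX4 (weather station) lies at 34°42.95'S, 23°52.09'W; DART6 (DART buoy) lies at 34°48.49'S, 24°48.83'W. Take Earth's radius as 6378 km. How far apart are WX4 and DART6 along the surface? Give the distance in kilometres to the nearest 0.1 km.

87.1 km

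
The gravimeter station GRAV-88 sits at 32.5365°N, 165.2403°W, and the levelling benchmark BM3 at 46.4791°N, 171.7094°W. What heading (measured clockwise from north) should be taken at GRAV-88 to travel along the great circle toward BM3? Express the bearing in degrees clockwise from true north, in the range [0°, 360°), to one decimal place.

342.3°

Δλ = -6.4691°
y = sin Δλ · cos φ₂ = -0.077585
x = cos φ₁ sin φ₂ − sin φ₁ cos φ₂ cos Δλ = 0.243308
θ = atan2(y, x) = -17.6862° → 342.3138° (mod 360°)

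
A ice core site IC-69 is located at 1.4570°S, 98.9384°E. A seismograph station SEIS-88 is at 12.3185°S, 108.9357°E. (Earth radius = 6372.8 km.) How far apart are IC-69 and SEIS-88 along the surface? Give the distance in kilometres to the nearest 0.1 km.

Δφ = -10.8615°,  Δλ = 9.9973°
a = sin²(Δφ/2) + cos φ₁ cos φ₂ sin²(Δλ/2) = 0.016372
c = 2·arcsin(√a) = 0.256610 rad = 14.7027°
d = R·c = 6372.8 × 0.256610 = 1635.3 km

1635.3 km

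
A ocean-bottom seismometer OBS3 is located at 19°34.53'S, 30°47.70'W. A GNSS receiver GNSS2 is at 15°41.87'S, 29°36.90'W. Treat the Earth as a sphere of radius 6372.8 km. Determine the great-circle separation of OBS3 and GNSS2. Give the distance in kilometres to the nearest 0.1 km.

449.1 km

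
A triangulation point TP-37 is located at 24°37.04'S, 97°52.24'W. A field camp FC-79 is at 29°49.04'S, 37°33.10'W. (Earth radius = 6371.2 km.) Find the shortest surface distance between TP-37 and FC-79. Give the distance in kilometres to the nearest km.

5926 km

TP-37: φ = -24.61733°, λ = -97.87067°
FC-79: φ = -29.81733°, λ = -37.55167°
Δφ = -5.2000°,  Δλ = 60.3190°
a = sin²(Δφ/2) + cos φ₁ cos φ₂ sin²(Δλ/2) = 0.201152
c = 2·arcsin(√a) = 0.930172 rad = 53.2949°
d = R·c = 6371.2 × 0.930172 = 5926.3 km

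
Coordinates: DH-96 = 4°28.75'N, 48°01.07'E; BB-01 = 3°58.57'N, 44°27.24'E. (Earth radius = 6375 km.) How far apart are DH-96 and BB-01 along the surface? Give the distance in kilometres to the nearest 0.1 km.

DH-96: φ = +4.47917°, λ = +48.01783°
BB-01: φ = +3.97617°, λ = +44.45400°
Δφ = -0.5030°,  Δλ = -3.5638°
a = sin²(Δφ/2) + cos φ₁ cos φ₂ sin²(Δλ/2) = 0.000981
c = 2·arcsin(√a) = 0.062649 rad = 3.5895°
d = R·c = 6375 × 0.062649 = 399.4 km

399.4 km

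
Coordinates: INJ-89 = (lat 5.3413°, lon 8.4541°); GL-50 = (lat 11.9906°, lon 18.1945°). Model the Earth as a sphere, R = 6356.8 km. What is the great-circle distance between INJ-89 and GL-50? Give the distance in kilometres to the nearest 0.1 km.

1297.7 km

Δφ = 6.6493°,  Δλ = 9.7404°
a = sin²(Δφ/2) + cos φ₁ cos φ₂ sin²(Δλ/2) = 0.010383
c = 2·arcsin(√a) = 0.204150 rad = 11.6969°
d = R·c = 6356.8 × 0.204150 = 1297.7 km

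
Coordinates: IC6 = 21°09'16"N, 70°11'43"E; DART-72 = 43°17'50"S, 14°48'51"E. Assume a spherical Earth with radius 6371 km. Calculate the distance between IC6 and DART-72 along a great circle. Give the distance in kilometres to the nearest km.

9125 km

IC6: φ = +21.15444°, λ = +70.19528°
DART-72: φ = -43.29722°, λ = +14.81417°
Δφ = -64.4517°,  Δλ = -55.3811°
a = sin²(Δφ/2) + cos φ₁ cos φ₂ sin²(Δλ/2) = 0.430937
c = 2·arcsin(√a) = 1.432227 rad = 82.0606°
d = R·c = 6371 × 1.432227 = 9124.7 km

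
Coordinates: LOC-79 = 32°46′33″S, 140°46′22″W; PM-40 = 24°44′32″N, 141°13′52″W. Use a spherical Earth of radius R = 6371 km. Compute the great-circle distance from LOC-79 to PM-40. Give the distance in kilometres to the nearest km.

6396 km

LOC-79: φ = -32.77583°, λ = -140.77278°
PM-40: φ = +24.74222°, λ = -141.23111°
Δφ = 57.5181°,  Δλ = -0.4583°
a = sin²(Δφ/2) + cos φ₁ cos φ₂ sin²(Δλ/2) = 0.231495
c = 2·arcsin(√a) = 1.003908 rad = 57.5197°
d = R·c = 6371 × 1.003908 = 6395.9 km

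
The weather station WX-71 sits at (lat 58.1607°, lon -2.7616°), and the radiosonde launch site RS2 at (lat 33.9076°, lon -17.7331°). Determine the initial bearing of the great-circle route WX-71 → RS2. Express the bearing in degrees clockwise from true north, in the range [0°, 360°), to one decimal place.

Δλ = -14.9715°
y = sin Δλ · cos φ₂ = -0.214405
x = cos φ₁ sin φ₂ − sin φ₁ cos φ₂ cos Δλ = -0.386835
θ = atan2(y, x) = -151.0024° → 208.9976° (mod 360°)

209.0°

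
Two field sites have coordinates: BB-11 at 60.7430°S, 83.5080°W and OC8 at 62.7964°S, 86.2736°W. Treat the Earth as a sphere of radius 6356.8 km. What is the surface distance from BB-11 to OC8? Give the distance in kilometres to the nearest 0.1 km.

270.1 km

Δφ = -2.0534°,  Δλ = -2.7656°
a = sin²(Δφ/2) + cos φ₁ cos φ₂ sin²(Δλ/2) = 0.000451
c = 2·arcsin(√a) = 0.042485 rad = 2.4342°
d = R·c = 6356.8 × 0.042485 = 270.1 km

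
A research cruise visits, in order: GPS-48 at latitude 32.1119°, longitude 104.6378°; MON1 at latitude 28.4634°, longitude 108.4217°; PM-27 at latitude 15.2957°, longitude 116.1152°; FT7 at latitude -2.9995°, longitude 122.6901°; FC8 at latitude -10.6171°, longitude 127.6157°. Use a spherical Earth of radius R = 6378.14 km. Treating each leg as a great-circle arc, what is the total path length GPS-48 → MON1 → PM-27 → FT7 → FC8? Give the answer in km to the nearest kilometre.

5380 km

GPS-48→MON1: c = 0.085466 rad, d = 545.12 km
MON1→PM-27: c = 0.261225 rad, d = 1666.13 km
PM-27→FT7: c = 0.338913 rad, d = 2161.64 km
FT7→FC8: c = 0.157961 rad, d = 1007.50 km
Total = 545.12 + 1666.13 + 2161.64 + 1007.50 = 5380.38 km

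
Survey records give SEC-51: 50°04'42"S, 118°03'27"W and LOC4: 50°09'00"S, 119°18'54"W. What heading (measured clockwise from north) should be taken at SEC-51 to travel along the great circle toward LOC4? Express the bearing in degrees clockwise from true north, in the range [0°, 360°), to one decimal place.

264.4°

SEC-51: φ = -50.07833°, λ = -118.05750°
LOC4: φ = -50.15000°, λ = -119.31500°
Δλ = -1.2575°
y = sin Δλ · cos φ₂ = -0.014062
x = cos φ₁ sin φ₂ − sin φ₁ cos φ₂ cos Δλ = -0.001369
θ = atan2(y, x) = -95.5610° → 264.4390° (mod 360°)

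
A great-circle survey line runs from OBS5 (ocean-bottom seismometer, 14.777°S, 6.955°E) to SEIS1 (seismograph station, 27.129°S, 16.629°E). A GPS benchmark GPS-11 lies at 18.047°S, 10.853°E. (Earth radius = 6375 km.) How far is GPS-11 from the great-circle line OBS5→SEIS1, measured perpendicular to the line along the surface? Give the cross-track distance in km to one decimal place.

131.1 km

δ₁₃ = central angle OBS5→GPS-11 = 0.086687 rad  (haversine)
θ₁₃ = bearing OBS5→GPS-11 = 131.707°,  θ₁₂ = bearing OBS5→SEIS1 = 145.444°
dₓₜ = R·arcsin(sin δ₁₃ · sin(θ₁₃ − θ₁₂)) = 6375·arcsin(0.08658·sin(-13.737°)) = -131.074 km
|dₓₜ| = 131.074 km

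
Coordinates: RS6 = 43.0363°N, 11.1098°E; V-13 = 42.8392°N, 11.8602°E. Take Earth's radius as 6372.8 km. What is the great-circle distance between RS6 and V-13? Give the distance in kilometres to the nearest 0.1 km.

64.9 km

Δφ = -0.1971°,  Δλ = 0.7504°
a = sin²(Δφ/2) + cos φ₁ cos φ₂ sin²(Δλ/2) = 0.000026
c = 2·arcsin(√a) = 0.010187 rad = 0.5836°
d = R·c = 6372.8 × 0.010187 = 64.9 km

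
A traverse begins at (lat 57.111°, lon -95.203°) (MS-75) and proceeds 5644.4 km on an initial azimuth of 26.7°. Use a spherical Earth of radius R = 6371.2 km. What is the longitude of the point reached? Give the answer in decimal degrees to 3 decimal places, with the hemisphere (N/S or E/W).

δ = d/R = 5644.4/6371.2 = 0.885924 rad
φ₂ = arcsin(sin φ₁ cos δ + cos φ₁ sin δ cos θ)
   = arcsin(0.83972·0.63257 + 0.54301·0.77450·0.89337) = 65.08140°
λ₂ = λ₁ + atan2(sin θ sin δ cos φ₁, cos δ − sin φ₁ sin φ₂) = 29.11214°

29.112°E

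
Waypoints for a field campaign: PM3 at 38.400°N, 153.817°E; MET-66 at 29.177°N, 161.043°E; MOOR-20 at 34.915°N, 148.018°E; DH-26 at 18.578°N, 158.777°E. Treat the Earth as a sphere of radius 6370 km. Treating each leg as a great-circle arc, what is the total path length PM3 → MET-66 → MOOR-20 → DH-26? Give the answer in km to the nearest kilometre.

PM3→MET-66: c = 0.191932 rad, d = 1222.61 km
MET-66→MOOR-20: c = 0.216900 rad, d = 1381.66 km
MOOR-20→DH-26: c = 0.330253 rad, d = 2103.71 km
Total = 1222.61 + 1381.66 + 2103.71 = 4707.98 km

4708 km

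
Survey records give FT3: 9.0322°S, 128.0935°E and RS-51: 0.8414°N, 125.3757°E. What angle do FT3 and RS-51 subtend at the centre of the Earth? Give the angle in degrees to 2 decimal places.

10.24°

Δφ = 9.8736°,  Δλ = -2.7178°
a = sin²(Δφ/2) + cos φ₁ cos φ₂ sin²(Δλ/2) = 0.007961
c = 2·arcsin(√a) = 0.178688 rad = 10.2381°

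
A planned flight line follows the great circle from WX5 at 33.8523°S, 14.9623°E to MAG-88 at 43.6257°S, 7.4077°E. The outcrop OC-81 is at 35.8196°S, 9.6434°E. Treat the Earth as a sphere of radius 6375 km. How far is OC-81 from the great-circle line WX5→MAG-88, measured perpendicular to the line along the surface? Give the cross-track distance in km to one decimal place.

308.8 km

δ₁₃ = central angle WX5→OC-81 = 0.083558 rad  (haversine)
θ₁₃ = bearing WX5→OC-81 = 244.239°,  θ₁₂ = bearing WX5→MAG-88 = 208.780°
dₓₜ = R·arcsin(sin δ₁₃ · sin(θ₁₃ − θ₁₂)) = 6375·arcsin(0.08346·sin(35.459°)) = 308.782 km
|dₓₜ| = 308.782 km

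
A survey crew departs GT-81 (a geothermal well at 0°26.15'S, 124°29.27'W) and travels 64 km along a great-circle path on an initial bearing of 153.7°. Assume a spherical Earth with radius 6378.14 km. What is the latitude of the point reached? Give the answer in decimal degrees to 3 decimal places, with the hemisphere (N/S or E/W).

GT-81: φ = -0.43583°, λ = -124.48783°
δ = d/R = 64/6378.14 = 0.010034 rad
φ₂ = arcsin(sin φ₁ cos δ + cos φ₁ sin δ cos θ)
   = arcsin(-0.00761·0.99995 + 0.99997·0.01003·-0.89649) = -0.95124°
λ₂ = λ₁ + atan2(sin θ sin δ cos φ₁, cos δ − sin φ₁ sin φ₂) = -124.23307°

0.951°S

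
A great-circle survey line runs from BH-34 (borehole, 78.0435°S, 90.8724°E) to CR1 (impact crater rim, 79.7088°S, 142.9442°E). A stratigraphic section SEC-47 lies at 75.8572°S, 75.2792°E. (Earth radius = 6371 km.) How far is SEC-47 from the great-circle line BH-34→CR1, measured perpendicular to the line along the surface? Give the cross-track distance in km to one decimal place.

δ₁₃ = central angle BH-34→SEC-47 = 0.072002 rad  (haversine)
θ₁₃ = bearing BH-34→SEC-47 = 294.079°,  θ₁₂ = bearing BH-34→CR1 = 124.378°
dₓₜ = R·arcsin(sin δ₁₃ · sin(θ₁₃ − θ₁₂)) = 6371·arcsin(0.07194·sin(169.701°)) = 81.941 km
|dₓₜ| = 81.941 km

81.9 km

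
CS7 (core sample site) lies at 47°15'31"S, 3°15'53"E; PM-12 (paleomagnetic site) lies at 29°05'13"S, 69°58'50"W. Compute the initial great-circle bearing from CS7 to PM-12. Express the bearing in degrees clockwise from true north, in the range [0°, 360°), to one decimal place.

CS7: φ = -47.25861°, λ = +3.26472°
PM-12: φ = -29.08694°, λ = -69.98056°
Δλ = -73.2453°
y = sin Δλ · cos φ₂ = -0.836785
x = cos φ₁ sin φ₂ − sin φ₁ cos φ₂ cos Δλ = -0.144921
θ = atan2(y, x) = -99.8255° → 260.1745° (mod 360°)

260.2°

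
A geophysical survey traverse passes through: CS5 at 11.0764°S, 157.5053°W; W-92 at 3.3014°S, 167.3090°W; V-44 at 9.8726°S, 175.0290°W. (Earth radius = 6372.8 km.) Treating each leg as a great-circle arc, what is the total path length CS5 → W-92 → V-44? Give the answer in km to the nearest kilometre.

2507 km

CS5→W-92: c = 0.217223 rad, d = 1384.32 km
W-92→V-44: c = 0.176206 rad, d = 1122.93 km
Total = 1384.32 + 1122.93 = 2507.25 km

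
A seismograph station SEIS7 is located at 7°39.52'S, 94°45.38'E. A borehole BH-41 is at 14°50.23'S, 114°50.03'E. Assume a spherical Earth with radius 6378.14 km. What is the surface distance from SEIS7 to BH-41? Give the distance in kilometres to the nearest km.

2331 km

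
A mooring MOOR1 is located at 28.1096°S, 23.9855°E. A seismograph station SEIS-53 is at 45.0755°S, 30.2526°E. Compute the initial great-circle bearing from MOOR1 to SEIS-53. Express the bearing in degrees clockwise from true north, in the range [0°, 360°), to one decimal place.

Δλ = 6.2671°
y = sin Δλ · cos φ₂ = 0.077089
x = cos φ₁ sin φ₂ − sin φ₁ cos φ₂ cos Δλ = -0.293791
θ = atan2(y, x) = 165.2975° → 165.2975° (mod 360°)

165.3°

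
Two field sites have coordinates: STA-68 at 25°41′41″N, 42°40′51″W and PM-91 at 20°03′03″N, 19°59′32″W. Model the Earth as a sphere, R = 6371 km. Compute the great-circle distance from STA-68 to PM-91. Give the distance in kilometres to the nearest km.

2404 km

STA-68: φ = +25.69472°, λ = -42.68083°
PM-91: φ = +20.05083°, λ = -19.99222°
Δφ = -5.6439°,  Δλ = 22.6886°
a = sin²(Δφ/2) + cos φ₁ cos φ₂ sin²(Δλ/2) = 0.035177
c = 2·arcsin(√a) = 0.377346 rad = 21.6203°
d = R·c = 6371 × 0.377346 = 2404.1 km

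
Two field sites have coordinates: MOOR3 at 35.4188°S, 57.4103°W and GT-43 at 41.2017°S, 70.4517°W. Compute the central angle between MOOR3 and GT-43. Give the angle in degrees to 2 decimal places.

11.74°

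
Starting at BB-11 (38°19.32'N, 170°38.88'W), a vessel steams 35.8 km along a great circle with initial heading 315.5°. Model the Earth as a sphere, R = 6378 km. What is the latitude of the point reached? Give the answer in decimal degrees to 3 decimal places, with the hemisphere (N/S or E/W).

BB-11: φ = +38.32200°, λ = -170.64800°
δ = d/R = 35.8/6378 = 0.005613 rad
φ₂ = arcsin(sin φ₁ cos δ + cos φ₁ sin δ cos θ)
   = arcsin(0.62008·0.99998 + 0.78454·0.00561·0.71325) = 38.55103°
λ₂ = λ₁ + atan2(sin θ sin δ cos φ₁, cos δ − sin φ₁ sin φ₂) = -170.93623°

38.551°N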